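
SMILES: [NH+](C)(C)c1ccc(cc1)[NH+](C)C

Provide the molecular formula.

Heavy atoms from the SMILES: 10 C, 2 N.
Implicit hydrogens by atom environment:
  4 × C: 3 H each → 12
  4 × C (aromatic): 1 H each → 4
  2 × C (aromatic): no H
  2 × N (charge +1): 1 H each → 2
  Total hydrogens = 18.
Net charge +2.
Molecular formula: [C10H18N2]2+

[C10H18N2]2+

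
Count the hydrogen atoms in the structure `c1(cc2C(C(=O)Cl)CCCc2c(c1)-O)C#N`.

10

Hydrogens are implicit in SMILES; fill each atom to its normal valence:
  4 × C (aromatic): no H
  3 × C: 2 H each → 6
  2 × C (aromatic): 1 H each → 2
  2 × C: no H
  1 × C: 1 H
  1 × Cl: no H
  1 × N: no H
  1 × O: 1 H
  1 × O: no H
  Total hydrogens = 10.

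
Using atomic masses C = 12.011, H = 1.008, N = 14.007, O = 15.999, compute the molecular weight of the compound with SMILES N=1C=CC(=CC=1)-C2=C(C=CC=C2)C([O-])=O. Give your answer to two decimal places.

Molecular formula: C12H8NO2-.
M = 12×12.011 + 8×1.008 + 1×14.007 + 2×15.999 = 198.20 g/mol.

198.20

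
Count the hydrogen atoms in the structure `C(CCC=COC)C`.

14

Hydrogens are implicit in SMILES; fill each atom to its normal valence:
  3 × C: 2 H each → 6
  2 × C: 3 H each → 6
  2 × C: 1 H each → 2
  1 × O: no H
  Total hydrogens = 14.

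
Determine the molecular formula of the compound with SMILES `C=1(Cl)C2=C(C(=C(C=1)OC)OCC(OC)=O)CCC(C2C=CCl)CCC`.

Heavy atoms from the SMILES: 19 C, 2 Cl, 4 O.
Implicit hydrogens by atom environment:
  5 × C: 2 H each → 10
  5 × C (aromatic): no H
  4 × C: 1 H each → 4
  4 × O: no H
  3 × C: 3 H each → 9
  2 × Cl: no H
  1 × C (aromatic): 1 H
  1 × C: no H
  Total hydrogens = 24.
Molecular formula: C19H24Cl2O4

C19H24Cl2O4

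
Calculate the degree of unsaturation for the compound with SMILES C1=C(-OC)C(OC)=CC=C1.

Molecular formula from the SMILES: C8H10O2.
DoU = (2C + 2 + N − H − X)/2 = (2·8 + 2 + 0 − 10 − 0)/2 = 8/2 = 4.
(Structurally: 1 ring(s) + 3 π bond(s) = 4.)

4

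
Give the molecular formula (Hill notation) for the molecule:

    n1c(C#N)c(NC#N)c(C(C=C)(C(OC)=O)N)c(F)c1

C12H10FN5O2

Heavy atoms from the SMILES: 12 C, 1 F, 5 N, 2 O.
Implicit hydrogens by atom environment:
  4 × C (aromatic): no H
  4 × C: no H
  2 × N: no H
  2 × O: no H
  1 × C: 3 H
  1 × C: 2 H
  1 × C (aromatic): 1 H
  1 × C: 1 H
  1 × F: no H
  1 × N: 2 H
  1 × N: 1 H
  1 × N (aromatic): no H
  Total hydrogens = 10.
Molecular formula: C12H10FN5O2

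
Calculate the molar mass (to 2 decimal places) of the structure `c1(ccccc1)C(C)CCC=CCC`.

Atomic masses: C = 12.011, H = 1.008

188.31

Molecular formula: C14H20.
M = 14×12.011 + 20×1.008 = 188.31 g/mol.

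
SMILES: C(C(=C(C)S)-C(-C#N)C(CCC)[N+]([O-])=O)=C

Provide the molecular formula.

Heavy atoms from the SMILES: 11 C, 2 N, 2 O, 1 S.
Implicit hydrogens by atom environment:
  3 × C: 2 H each → 6
  3 × C: 1 H each → 3
  3 × C: no H
  2 × C: 3 H each → 6
  1 × N (charge +1): no H
  1 × N: no H
  1 × O: no H
  1 × O (charge -1): no H
  1 × S: 1 H
  Total hydrogens = 16.
Molecular formula: C11H16N2O2S

C11H16N2O2S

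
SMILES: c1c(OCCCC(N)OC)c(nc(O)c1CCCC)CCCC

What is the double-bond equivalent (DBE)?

4

Molecular formula from the SMILES: C18H32N2O3.
DoU = (2C + 2 + N − H − X)/2 = (2·18 + 2 + 2 − 32 − 0)/2 = 8/2 = 4.
(Structurally: 1 ring(s) + 3 π bond(s) = 4.)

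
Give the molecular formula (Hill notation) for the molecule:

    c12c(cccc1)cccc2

Heavy atoms from the SMILES: 10 C.
Implicit hydrogens by atom environment:
  8 × C (aromatic): 1 H each → 8
  2 × C (aromatic): no H
  Total hydrogens = 8.
Molecular formula: C10H8

C10H8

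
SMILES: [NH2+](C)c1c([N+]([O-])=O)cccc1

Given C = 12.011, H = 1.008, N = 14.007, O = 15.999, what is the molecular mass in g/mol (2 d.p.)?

153.16

Molecular formula: C7H9N2O2+.
M = 7×12.011 + 9×1.008 + 2×14.007 + 2×15.999 = 153.16 g/mol.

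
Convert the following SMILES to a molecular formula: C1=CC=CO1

C4H4O

Heavy atoms from the SMILES: 4 C, 1 O.
Implicit hydrogens by atom environment:
  4 × C (aromatic): 1 H each → 4
  1 × O (aromatic): no H
  Total hydrogens = 4.
Molecular formula: C4H4O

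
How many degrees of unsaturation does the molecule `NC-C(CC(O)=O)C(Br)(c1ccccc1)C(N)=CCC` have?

Molecular formula from the SMILES: C15H21BrN2O2.
DoU = (2C + 2 + N − H − X)/2 = (2·15 + 2 + 2 − 21 − 1)/2 = 12/2 = 6.
(Structurally: 1 ring(s) + 5 π bond(s) = 6.)

6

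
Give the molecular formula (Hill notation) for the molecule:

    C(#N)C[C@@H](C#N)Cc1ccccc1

C11H10N2

Heavy atoms from the SMILES: 11 C, 2 N.
Implicit hydrogens by atom environment:
  5 × C (aromatic): 1 H each → 5
  2 × C: 2 H each → 4
  2 × C: no H
  2 × N: no H
  1 × C: 1 H
  1 × C (aromatic): no H
  Total hydrogens = 10.
Molecular formula: C11H10N2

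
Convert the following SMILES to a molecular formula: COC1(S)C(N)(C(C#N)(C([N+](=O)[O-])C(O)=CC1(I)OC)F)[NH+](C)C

Heavy atoms from the SMILES: 12 C, 1 F, 1 I, 4 N, 5 O, 1 S.
Implicit hydrogens by atom environment:
  6 × C: no H
  4 × C: 3 H each → 12
  3 × O: no H
  2 × C: 1 H each → 2
  1 × F: no H
  1 × I: no H
  1 × N: 2 H
  1 × N (charge +1): 1 H
  1 × N (charge +1): no H
  1 × N: no H
  1 × O: 1 H
  1 × O (charge -1): no H
  1 × S: 1 H
  Total hydrogens = 19.
Net charge +1.
Molecular formula: C12H19FIN4O5S+

C12H19FIN4O5S+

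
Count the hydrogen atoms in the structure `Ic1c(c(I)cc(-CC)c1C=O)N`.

Hydrogens are implicit in SMILES; fill each atom to its normal valence:
  5 × C (aromatic): no H
  2 × I: no H
  1 × C: 3 H
  1 × C: 2 H
  1 × C (aromatic): 1 H
  1 × C: 1 H
  1 × N: 2 H
  1 × O: no H
  Total hydrogens = 9.

9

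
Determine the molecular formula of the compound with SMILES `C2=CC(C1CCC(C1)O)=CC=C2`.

C11H14O

Heavy atoms from the SMILES: 11 C, 1 O.
Implicit hydrogens by atom environment:
  5 × C (aromatic): 1 H each → 5
  3 × C: 2 H each → 6
  2 × C: 1 H each → 2
  1 × C (aromatic): no H
  1 × O: 1 H
  Total hydrogens = 14.
Molecular formula: C11H14O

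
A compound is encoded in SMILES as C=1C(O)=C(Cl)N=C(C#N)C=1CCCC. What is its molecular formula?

C10H11ClN2O

Heavy atoms from the SMILES: 10 C, 1 Cl, 2 N, 1 O.
Implicit hydrogens by atom environment:
  4 × C (aromatic): no H
  3 × C: 2 H each → 6
  1 × C: 3 H
  1 × C (aromatic): 1 H
  1 × C: no H
  1 × Cl: no H
  1 × N (aromatic): no H
  1 × N: no H
  1 × O: 1 H
  Total hydrogens = 11.
Molecular formula: C10H11ClN2O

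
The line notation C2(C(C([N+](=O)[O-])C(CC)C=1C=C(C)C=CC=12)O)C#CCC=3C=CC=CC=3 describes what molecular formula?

C22H23NO3

Heavy atoms from the SMILES: 22 C, 1 N, 3 O.
Implicit hydrogens by atom environment:
  8 × C (aromatic): 1 H each → 8
  4 × C: 1 H each → 4
  4 × C (aromatic): no H
  2 × C: 3 H each → 6
  2 × C: 2 H each → 4
  2 × C: no H
  1 × N (charge +1): no H
  1 × O: 1 H
  1 × O: no H
  1 × O (charge -1): no H
  Total hydrogens = 23.
Molecular formula: C22H23NO3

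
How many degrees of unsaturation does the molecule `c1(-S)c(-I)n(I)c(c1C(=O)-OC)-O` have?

Molecular formula from the SMILES: C6H5I2NO3S.
DoU = (2C + 2 + N − H − X)/2 = (2·6 + 2 + 1 − 5 − 2)/2 = 8/2 = 4.
(Structurally: 1 ring(s) + 3 π bond(s) = 4.)

4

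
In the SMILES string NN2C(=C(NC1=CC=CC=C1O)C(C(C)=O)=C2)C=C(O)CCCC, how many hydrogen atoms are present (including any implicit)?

23

Hydrogens are implicit in SMILES; fill each atom to its normal valence:
  5 × C (aromatic): 1 H each → 5
  5 × C (aromatic): no H
  3 × C: 2 H each → 6
  2 × C: 3 H each → 6
  2 × C: no H
  2 × O: 1 H each → 2
  1 × C: 1 H
  1 × N: 2 H
  1 × N: 1 H
  1 × N (aromatic): no H
  1 × O: no H
  Total hydrogens = 23.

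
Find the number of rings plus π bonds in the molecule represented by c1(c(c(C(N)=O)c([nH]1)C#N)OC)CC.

Molecular formula from the SMILES: C9H11N3O2.
DoU = (2C + 2 + N − H − X)/2 = (2·9 + 2 + 3 − 11 − 0)/2 = 12/2 = 6.
(Structurally: 1 ring(s) + 5 π bond(s) = 6.)

6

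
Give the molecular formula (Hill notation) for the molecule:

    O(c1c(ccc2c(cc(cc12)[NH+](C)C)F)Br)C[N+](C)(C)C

Heavy atoms from the SMILES: 1 Br, 16 C, 1 F, 2 N, 1 O.
Implicit hydrogens by atom environment:
  6 × C (aromatic): no H
  5 × C: 3 H each → 15
  4 × C (aromatic): 1 H each → 4
  1 × Br: no H
  1 × C: 2 H
  1 × F: no H
  1 × N (charge +1): 1 H
  1 × N (charge +1): no H
  1 × O: no H
  Total hydrogens = 22.
Net charge +2.
Molecular formula: [C16H22BrFN2O]2+

[C16H22BrFN2O]2+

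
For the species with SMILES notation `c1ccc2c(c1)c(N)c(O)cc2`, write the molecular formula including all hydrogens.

C10H9NO

Heavy atoms from the SMILES: 10 C, 1 N, 1 O.
Implicit hydrogens by atom environment:
  6 × C (aromatic): 1 H each → 6
  4 × C (aromatic): no H
  1 × N: 2 H
  1 × O: 1 H
  Total hydrogens = 9.
Molecular formula: C10H9NO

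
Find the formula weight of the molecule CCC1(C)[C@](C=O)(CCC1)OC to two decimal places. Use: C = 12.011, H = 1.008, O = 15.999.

170.25

Molecular formula: C10H18O2.
M = 10×12.011 + 18×1.008 + 2×15.999 = 170.25 g/mol.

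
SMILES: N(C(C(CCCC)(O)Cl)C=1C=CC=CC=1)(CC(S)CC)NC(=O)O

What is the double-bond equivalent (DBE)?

Molecular formula from the SMILES: C17H27ClN2O3S.
DoU = (2C + 2 + N − H − X)/2 = (2·17 + 2 + 2 − 27 − 1)/2 = 10/2 = 5.
(Structurally: 1 ring(s) + 4 π bond(s) = 5.)

5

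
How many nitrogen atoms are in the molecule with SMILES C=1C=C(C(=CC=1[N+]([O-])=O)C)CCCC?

The symbol for nitrogen appears 1 time in the SMILES.

1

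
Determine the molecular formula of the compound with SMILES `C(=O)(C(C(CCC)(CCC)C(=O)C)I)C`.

C12H21IO2

Heavy atoms from the SMILES: 12 C, 1 I, 2 O.
Implicit hydrogens by atom environment:
  4 × C: 3 H each → 12
  4 × C: 2 H each → 8
  3 × C: no H
  2 × O: no H
  1 × C: 1 H
  1 × I: no H
  Total hydrogens = 21.
Molecular formula: C12H21IO2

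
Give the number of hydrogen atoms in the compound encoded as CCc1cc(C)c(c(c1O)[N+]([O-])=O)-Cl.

10

Hydrogens are implicit in SMILES; fill each atom to its normal valence:
  5 × C (aromatic): no H
  2 × C: 3 H each → 6
  1 × C: 2 H
  1 × C (aromatic): 1 H
  1 × Cl: no H
  1 × N (charge +1): no H
  1 × O: 1 H
  1 × O: no H
  1 × O (charge -1): no H
  Total hydrogens = 10.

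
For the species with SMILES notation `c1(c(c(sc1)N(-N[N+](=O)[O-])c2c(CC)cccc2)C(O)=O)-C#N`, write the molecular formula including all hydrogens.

C14H12N4O4S

Heavy atoms from the SMILES: 14 C, 4 N, 4 O, 1 S.
Implicit hydrogens by atom environment:
  5 × C (aromatic): 1 H each → 5
  5 × C (aromatic): no H
  2 × C: no H
  2 × N: no H
  2 × O: no H
  1 × C: 3 H
  1 × C: 2 H
  1 × N: 1 H
  1 × N (charge +1): no H
  1 × O: 1 H
  1 × O (charge -1): no H
  1 × S (aromatic): no H
  Total hydrogens = 12.
Molecular formula: C14H12N4O4S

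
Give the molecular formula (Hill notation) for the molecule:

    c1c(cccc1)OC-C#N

C8H7NO

Heavy atoms from the SMILES: 8 C, 1 N, 1 O.
Implicit hydrogens by atom environment:
  5 × C (aromatic): 1 H each → 5
  1 × C: 2 H
  1 × C (aromatic): no H
  1 × C: no H
  1 × N: no H
  1 × O: no H
  Total hydrogens = 7.
Molecular formula: C8H7NO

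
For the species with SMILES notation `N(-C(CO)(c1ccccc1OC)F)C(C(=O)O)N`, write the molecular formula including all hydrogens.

Heavy atoms from the SMILES: 11 C, 1 F, 2 N, 4 O.
Implicit hydrogens by atom environment:
  4 × C (aromatic): 1 H each → 4
  2 × C: no H
  2 × C (aromatic): no H
  2 × O: 1 H each → 2
  2 × O: no H
  1 × C: 3 H
  1 × C: 2 H
  1 × C: 1 H
  1 × F: no H
  1 × N: 2 H
  1 × N: 1 H
  Total hydrogens = 15.
Molecular formula: C11H15FN2O4

C11H15FN2O4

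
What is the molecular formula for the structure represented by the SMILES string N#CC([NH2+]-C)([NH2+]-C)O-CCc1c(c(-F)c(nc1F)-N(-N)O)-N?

[C11H19F2N7O2]2+

Heavy atoms from the SMILES: 11 C, 2 F, 7 N, 2 O.
Implicit hydrogens by atom environment:
  5 × C (aromatic): no H
  2 × C: 3 H each → 6
  2 × C: 2 H each → 4
  2 × C: no H
  2 × F: no H
  2 × N: 2 H each → 4
  2 × N (charge +1): 2 H each → 4
  2 × N: no H
  1 × N (aromatic): no H
  1 × O: 1 H
  1 × O: no H
  Total hydrogens = 19.
Net charge +2.
Molecular formula: [C11H19F2N7O2]2+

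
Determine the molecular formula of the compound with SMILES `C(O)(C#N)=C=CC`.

Heavy atoms from the SMILES: 5 C, 1 N, 1 O.
Implicit hydrogens by atom environment:
  3 × C: no H
  1 × C: 3 H
  1 × C: 1 H
  1 × N: no H
  1 × O: 1 H
  Total hydrogens = 5.
Molecular formula: C5H5NO

C5H5NO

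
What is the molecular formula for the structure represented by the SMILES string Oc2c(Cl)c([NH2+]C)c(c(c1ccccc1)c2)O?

Heavy atoms from the SMILES: 13 C, 1 Cl, 1 N, 2 O.
Implicit hydrogens by atom environment:
  6 × C (aromatic): 1 H each → 6
  6 × C (aromatic): no H
  2 × O: 1 H each → 2
  1 × C: 3 H
  1 × Cl: no H
  1 × N (charge +1): 2 H
  Total hydrogens = 13.
Net charge +1.
Molecular formula: C13H13ClNO2+

C13H13ClNO2+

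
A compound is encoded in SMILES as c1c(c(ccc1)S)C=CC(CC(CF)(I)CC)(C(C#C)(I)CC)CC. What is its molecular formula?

C21H27FI2S

Heavy atoms from the SMILES: 21 C, 1 F, 2 I, 1 S.
Implicit hydrogens by atom environment:
  5 × C: 2 H each → 10
  4 × C (aromatic): 1 H each → 4
  4 × C: no H
  3 × C: 3 H each → 9
  3 × C: 1 H each → 3
  2 × C (aromatic): no H
  2 × I: no H
  1 × F: no H
  1 × S: 1 H
  Total hydrogens = 27.
Molecular formula: C21H27FI2S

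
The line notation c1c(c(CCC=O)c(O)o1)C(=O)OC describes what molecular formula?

Heavy atoms from the SMILES: 9 C, 5 O.
Implicit hydrogens by atom environment:
  3 × C (aromatic): no H
  3 × O: no H
  2 × C: 2 H each → 4
  1 × C: 3 H
  1 × C (aromatic): 1 H
  1 × C: 1 H
  1 × C: no H
  1 × O: 1 H
  1 × O (aromatic): no H
  Total hydrogens = 10.
Molecular formula: C9H10O5

C9H10O5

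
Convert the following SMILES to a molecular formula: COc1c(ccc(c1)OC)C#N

Heavy atoms from the SMILES: 9 C, 1 N, 2 O.
Implicit hydrogens by atom environment:
  3 × C (aromatic): 1 H each → 3
  3 × C (aromatic): no H
  2 × C: 3 H each → 6
  2 × O: no H
  1 × C: no H
  1 × N: no H
  Total hydrogens = 9.
Molecular formula: C9H9NO2

C9H9NO2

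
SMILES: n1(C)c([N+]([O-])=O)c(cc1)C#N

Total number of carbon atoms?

The symbol for carbon appears 6 times in the SMILES. Lowercase c denotes aromatic carbon and counts toward C.

6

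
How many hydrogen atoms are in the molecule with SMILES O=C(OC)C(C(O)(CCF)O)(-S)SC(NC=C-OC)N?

19

Hydrogens are implicit in SMILES; fill each atom to its normal valence:
  3 × C: 1 H each → 3
  3 × C: no H
  3 × O: no H
  2 × C: 3 H each → 6
  2 × C: 2 H each → 4
  2 × O: 1 H each → 2
  1 × F: no H
  1 × N: 2 H
  1 × N: 1 H
  1 × S: 1 H
  1 × S: no H
  Total hydrogens = 19.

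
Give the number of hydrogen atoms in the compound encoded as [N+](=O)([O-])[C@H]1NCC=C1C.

8

Hydrogens are implicit in SMILES; fill each atom to its normal valence:
  2 × C: 1 H each → 2
  1 × C: 3 H
  1 × C: 2 H
  1 × C: no H
  1 × N: 1 H
  1 × N (charge +1): no H
  1 × O: no H
  1 × O (charge -1): no H
  Total hydrogens = 8.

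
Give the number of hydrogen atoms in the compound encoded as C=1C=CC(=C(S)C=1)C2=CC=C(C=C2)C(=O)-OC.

Hydrogens are implicit in SMILES; fill each atom to its normal valence:
  8 × C (aromatic): 1 H each → 8
  4 × C (aromatic): no H
  2 × O: no H
  1 × C: 3 H
  1 × C: no H
  1 × S: 1 H
  Total hydrogens = 12.

12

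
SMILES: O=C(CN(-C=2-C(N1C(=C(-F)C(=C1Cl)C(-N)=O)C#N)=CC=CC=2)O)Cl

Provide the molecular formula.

Heavy atoms from the SMILES: 14 C, 2 Cl, 1 F, 4 N, 3 O.
Implicit hydrogens by atom environment:
  6 × C (aromatic): no H
  4 × C (aromatic): 1 H each → 4
  3 × C: no H
  2 × Cl: no H
  2 × N: no H
  2 × O: no H
  1 × C: 2 H
  1 × F: no H
  1 × N: 2 H
  1 × N (aromatic): no H
  1 × O: 1 H
  Total hydrogens = 9.
Molecular formula: C14H9Cl2FN4O3

C14H9Cl2FN4O3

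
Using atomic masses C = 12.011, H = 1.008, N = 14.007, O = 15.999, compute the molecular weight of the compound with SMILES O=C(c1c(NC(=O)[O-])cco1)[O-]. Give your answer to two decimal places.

Molecular formula: [C6H3NO5]2-.
M = 6×12.011 + 3×1.008 + 1×14.007 + 5×15.999 = 169.09 g/mol.

169.09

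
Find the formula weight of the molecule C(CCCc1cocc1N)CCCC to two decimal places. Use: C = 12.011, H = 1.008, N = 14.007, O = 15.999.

Molecular formula: C12H21NO.
M = 12×12.011 + 21×1.008 + 1×14.007 + 1×15.999 = 195.31 g/mol.

195.31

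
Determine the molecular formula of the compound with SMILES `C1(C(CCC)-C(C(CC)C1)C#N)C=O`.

Heavy atoms from the SMILES: 12 C, 1 N, 1 O.
Implicit hydrogens by atom environment:
  5 × C: 1 H each → 5
  4 × C: 2 H each → 8
  2 × C: 3 H each → 6
  1 × C: no H
  1 × N: no H
  1 × O: no H
  Total hydrogens = 19.
Molecular formula: C12H19NO

C12H19NO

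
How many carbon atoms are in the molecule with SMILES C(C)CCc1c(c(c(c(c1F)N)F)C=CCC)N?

14

The symbol for carbon appears 14 times in the SMILES. Lowercase c denotes aromatic carbon and counts toward C.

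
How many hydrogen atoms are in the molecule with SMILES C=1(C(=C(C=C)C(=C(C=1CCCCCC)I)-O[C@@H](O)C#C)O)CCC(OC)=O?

Hydrogens are implicit in SMILES; fill each atom to its normal valence:
  8 × C: 2 H each → 16
  6 × C (aromatic): no H
  3 × C: 1 H each → 3
  3 × O: no H
  2 × C: 3 H each → 6
  2 × C: no H
  2 × O: 1 H each → 2
  1 × I: no H
  Total hydrogens = 27.

27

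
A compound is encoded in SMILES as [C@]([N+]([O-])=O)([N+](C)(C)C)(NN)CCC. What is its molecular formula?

C7H19N4O2+

Heavy atoms from the SMILES: 7 C, 4 N, 2 O.
Implicit hydrogens by atom environment:
  4 × C: 3 H each → 12
  2 × C: 2 H each → 4
  2 × N (charge +1): no H
  1 × C: no H
  1 × N: 2 H
  1 × N: 1 H
  1 × O: no H
  1 × O (charge -1): no H
  Total hydrogens = 19.
Net charge +1.
Molecular formula: C7H19N4O2+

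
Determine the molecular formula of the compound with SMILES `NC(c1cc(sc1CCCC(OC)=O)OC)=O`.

C11H15NO4S

Heavy atoms from the SMILES: 11 C, 1 N, 4 O, 1 S.
Implicit hydrogens by atom environment:
  4 × O: no H
  3 × C: 2 H each → 6
  3 × C (aromatic): no H
  2 × C: 3 H each → 6
  2 × C: no H
  1 × C (aromatic): 1 H
  1 × N: 2 H
  1 × S (aromatic): no H
  Total hydrogens = 15.
Molecular formula: C11H15NO4S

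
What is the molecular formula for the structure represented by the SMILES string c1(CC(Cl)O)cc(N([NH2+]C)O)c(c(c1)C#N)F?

Heavy atoms from the SMILES: 10 C, 1 Cl, 1 F, 3 N, 2 O.
Implicit hydrogens by atom environment:
  4 × C (aromatic): no H
  2 × C (aromatic): 1 H each → 2
  2 × N: no H
  2 × O: 1 H each → 2
  1 × C: 3 H
  1 × C: 2 H
  1 × C: 1 H
  1 × C: no H
  1 × Cl: no H
  1 × F: no H
  1 × N (charge +1): 2 H
  Total hydrogens = 12.
Net charge +1.
Molecular formula: C10H12ClFN3O2+

C10H12ClFN3O2+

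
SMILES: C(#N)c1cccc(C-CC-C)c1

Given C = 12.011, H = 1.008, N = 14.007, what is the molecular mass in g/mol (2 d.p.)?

Molecular formula: C11H13N.
M = 11×12.011 + 13×1.008 + 1×14.007 = 159.23 g/mol.

159.23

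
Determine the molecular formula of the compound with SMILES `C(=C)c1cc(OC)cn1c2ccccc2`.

C13H13NO

Heavy atoms from the SMILES: 13 C, 1 N, 1 O.
Implicit hydrogens by atom environment:
  7 × C (aromatic): 1 H each → 7
  3 × C (aromatic): no H
  1 × C: 3 H
  1 × C: 2 H
  1 × C: 1 H
  1 × N (aromatic): no H
  1 × O: no H
  Total hydrogens = 13.
Molecular formula: C13H13NO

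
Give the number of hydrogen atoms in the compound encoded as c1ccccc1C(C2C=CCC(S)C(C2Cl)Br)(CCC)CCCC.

Hydrogens are implicit in SMILES; fill each atom to its normal valence:
  6 × C: 2 H each → 12
  6 × C: 1 H each → 6
  5 × C (aromatic): 1 H each → 5
  2 × C: 3 H each → 6
  1 × Br: no H
  1 × C: no H
  1 × C (aromatic): no H
  1 × Cl: no H
  1 × S: 1 H
  Total hydrogens = 30.

30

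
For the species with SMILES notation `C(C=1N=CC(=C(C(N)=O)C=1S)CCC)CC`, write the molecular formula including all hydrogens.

C12H18N2OS

Heavy atoms from the SMILES: 12 C, 2 N, 1 O, 1 S.
Implicit hydrogens by atom environment:
  4 × C: 2 H each → 8
  4 × C (aromatic): no H
  2 × C: 3 H each → 6
  1 × C (aromatic): 1 H
  1 × C: no H
  1 × N: 2 H
  1 × N (aromatic): no H
  1 × O: no H
  1 × S: 1 H
  Total hydrogens = 18.
Molecular formula: C12H18N2OS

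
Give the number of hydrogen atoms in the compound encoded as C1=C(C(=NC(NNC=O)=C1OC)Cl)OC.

Hydrogens are implicit in SMILES; fill each atom to its normal valence:
  4 × C (aromatic): no H
  3 × O: no H
  2 × C: 3 H each → 6
  2 × N: 1 H each → 2
  1 × C (aromatic): 1 H
  1 × C: 1 H
  1 × Cl: no H
  1 × N (aromatic): no H
  Total hydrogens = 10.

10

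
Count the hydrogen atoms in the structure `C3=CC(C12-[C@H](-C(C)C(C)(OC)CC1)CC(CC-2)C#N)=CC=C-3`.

Hydrogens are implicit in SMILES; fill each atom to its normal valence:
  5 × C: 2 H each → 10
  5 × C (aromatic): 1 H each → 5
  3 × C: 3 H each → 9
  3 × C: 1 H each → 3
  3 × C: no H
  1 × C (aromatic): no H
  1 × N: no H
  1 × O: no H
  Total hydrogens = 27.

27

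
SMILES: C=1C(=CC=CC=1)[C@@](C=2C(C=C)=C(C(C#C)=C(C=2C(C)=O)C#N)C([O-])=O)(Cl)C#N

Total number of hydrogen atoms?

12

Hydrogens are implicit in SMILES; fill each atom to its normal valence:
  7 × C (aromatic): no H
  6 × C: no H
  5 × C (aromatic): 1 H each → 5
  2 × C: 1 H each → 2
  2 × N: no H
  2 × O: no H
  1 × C: 3 H
  1 × C: 2 H
  1 × Cl: no H
  1 × O (charge -1): no H
  Total hydrogens = 12.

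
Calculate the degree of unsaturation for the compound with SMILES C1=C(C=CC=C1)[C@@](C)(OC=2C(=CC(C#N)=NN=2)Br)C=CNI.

Molecular formula from the SMILES: C15H12BrIN4O.
DoU = (2C + 2 + N − H − X)/2 = (2·15 + 2 + 4 − 12 − 2)/2 = 22/2 = 11.
(Structurally: 2 ring(s) + 9 π bond(s) = 11.)

11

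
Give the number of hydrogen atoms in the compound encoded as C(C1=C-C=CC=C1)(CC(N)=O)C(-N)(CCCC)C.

Hydrogens are implicit in SMILES; fill each atom to its normal valence:
  5 × C (aromatic): 1 H each → 5
  4 × C: 2 H each → 8
  2 × C: 3 H each → 6
  2 × C: no H
  2 × N: 2 H each → 4
  1 × C: 1 H
  1 × C (aromatic): no H
  1 × O: no H
  Total hydrogens = 24.

24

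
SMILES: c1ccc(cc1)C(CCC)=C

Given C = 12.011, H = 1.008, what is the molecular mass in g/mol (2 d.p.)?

146.23

Molecular formula: C11H14.
M = 11×12.011 + 14×1.008 = 146.23 g/mol.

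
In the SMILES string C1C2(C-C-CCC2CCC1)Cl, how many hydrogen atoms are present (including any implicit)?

17

Hydrogens are implicit in SMILES; fill each atom to its normal valence:
  8 × C: 2 H each → 16
  1 × C: 1 H
  1 × C: no H
  1 × Cl: no H
  Total hydrogens = 17.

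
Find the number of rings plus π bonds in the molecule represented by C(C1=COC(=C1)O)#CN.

5

Molecular formula from the SMILES: C6H5NO2.
DoU = (2C + 2 + N − H − X)/2 = (2·6 + 2 + 1 − 5 − 0)/2 = 10/2 = 5.
(Structurally: 1 ring(s) + 4 π bond(s) = 5.)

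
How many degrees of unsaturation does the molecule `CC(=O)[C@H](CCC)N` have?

1

Molecular formula from the SMILES: C6H13NO.
DoU = (2C + 2 + N − H − X)/2 = (2·6 + 2 + 1 − 13 − 0)/2 = 2/2 = 1.
(Structurally: 0 ring(s) + 1 π bond(s) = 1.)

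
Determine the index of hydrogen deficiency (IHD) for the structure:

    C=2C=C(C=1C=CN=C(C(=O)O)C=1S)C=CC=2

9

Molecular formula from the SMILES: C12H9NO2S.
DoU = (2C + 2 + N − H − X)/2 = (2·12 + 2 + 1 − 9 − 0)/2 = 18/2 = 9.
(Structurally: 2 ring(s) + 7 π bond(s) = 9.)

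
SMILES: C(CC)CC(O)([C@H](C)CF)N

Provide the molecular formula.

Heavy atoms from the SMILES: 8 C, 1 F, 1 N, 1 O.
Implicit hydrogens by atom environment:
  4 × C: 2 H each → 8
  2 × C: 3 H each → 6
  1 × C: 1 H
  1 × C: no H
  1 × F: no H
  1 × N: 2 H
  1 × O: 1 H
  Total hydrogens = 18.
Molecular formula: C8H18FNO

C8H18FNO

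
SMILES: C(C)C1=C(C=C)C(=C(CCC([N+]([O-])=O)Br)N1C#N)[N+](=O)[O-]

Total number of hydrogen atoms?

13

Hydrogens are implicit in SMILES; fill each atom to its normal valence:
  4 × C: 2 H each → 8
  4 × C (aromatic): no H
  2 × C: 1 H each → 2
  2 × N (charge +1): no H
  2 × O: no H
  2 × O (charge -1): no H
  1 × Br: no H
  1 × C: 3 H
  1 × C: no H
  1 × N (aromatic): no H
  1 × N: no H
  Total hydrogens = 13.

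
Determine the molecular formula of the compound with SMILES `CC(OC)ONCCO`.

C5H13NO3

Heavy atoms from the SMILES: 5 C, 1 N, 3 O.
Implicit hydrogens by atom environment:
  2 × C: 3 H each → 6
  2 × C: 2 H each → 4
  2 × O: no H
  1 × C: 1 H
  1 × N: 1 H
  1 × O: 1 H
  Total hydrogens = 13.
Molecular formula: C5H13NO3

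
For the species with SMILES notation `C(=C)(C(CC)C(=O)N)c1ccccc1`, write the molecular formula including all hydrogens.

Heavy atoms from the SMILES: 12 C, 1 N, 1 O.
Implicit hydrogens by atom environment:
  5 × C (aromatic): 1 H each → 5
  2 × C: 2 H each → 4
  2 × C: no H
  1 × C: 3 H
  1 × C: 1 H
  1 × C (aromatic): no H
  1 × N: 2 H
  1 × O: no H
  Total hydrogens = 15.
Molecular formula: C12H15NO

C12H15NO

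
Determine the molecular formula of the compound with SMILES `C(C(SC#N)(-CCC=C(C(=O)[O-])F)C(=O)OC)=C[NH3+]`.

Heavy atoms from the SMILES: 11 C, 1 F, 2 N, 4 O, 1 S.
Implicit hydrogens by atom environment:
  5 × C: no H
  3 × C: 1 H each → 3
  3 × O: no H
  2 × C: 2 H each → 4
  1 × C: 3 H
  1 × F: no H
  1 × N (charge +1): 3 H
  1 × N: no H
  1 × O (charge -1): no H
  1 × S: no H
  Total hydrogens = 13.
Molecular formula: C11H13FN2O4S

C11H13FN2O4S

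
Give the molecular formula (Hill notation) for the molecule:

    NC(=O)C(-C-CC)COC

Heavy atoms from the SMILES: 7 C, 1 N, 2 O.
Implicit hydrogens by atom environment:
  3 × C: 2 H each → 6
  2 × C: 3 H each → 6
  2 × O: no H
  1 × C: 1 H
  1 × C: no H
  1 × N: 2 H
  Total hydrogens = 15.
Molecular formula: C7H15NO2

C7H15NO2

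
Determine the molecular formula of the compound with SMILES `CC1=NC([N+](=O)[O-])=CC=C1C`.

C7H8N2O2

Heavy atoms from the SMILES: 7 C, 2 N, 2 O.
Implicit hydrogens by atom environment:
  3 × C (aromatic): no H
  2 × C: 3 H each → 6
  2 × C (aromatic): 1 H each → 2
  1 × N (aromatic): no H
  1 × N (charge +1): no H
  1 × O: no H
  1 × O (charge -1): no H
  Total hydrogens = 8.
Molecular formula: C7H8N2O2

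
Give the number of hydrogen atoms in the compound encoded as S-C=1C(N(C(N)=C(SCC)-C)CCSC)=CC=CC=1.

22

Hydrogens are implicit in SMILES; fill each atom to its normal valence:
  4 × C (aromatic): 1 H each → 4
  3 × C: 3 H each → 9
  3 × C: 2 H each → 6
  2 × C: no H
  2 × C (aromatic): no H
  2 × S: no H
  1 × N: 2 H
  1 × N: no H
  1 × S: 1 H
  Total hydrogens = 22.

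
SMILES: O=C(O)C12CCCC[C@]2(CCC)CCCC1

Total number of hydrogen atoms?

24

Hydrogens are implicit in SMILES; fill each atom to its normal valence:
  10 × C: 2 H each → 20
  3 × C: no H
  1 × C: 3 H
  1 × O: 1 H
  1 × O: no H
  Total hydrogens = 24.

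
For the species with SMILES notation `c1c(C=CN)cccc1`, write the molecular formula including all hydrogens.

C8H9N

Heavy atoms from the SMILES: 8 C, 1 N.
Implicit hydrogens by atom environment:
  5 × C (aromatic): 1 H each → 5
  2 × C: 1 H each → 2
  1 × C (aromatic): no H
  1 × N: 2 H
  Total hydrogens = 9.
Molecular formula: C8H9N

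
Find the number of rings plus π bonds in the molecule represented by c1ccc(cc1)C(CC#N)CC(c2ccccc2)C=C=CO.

12

Molecular formula from the SMILES: C20H19NO.
DoU = (2C + 2 + N − H − X)/2 = (2·20 + 2 + 1 − 19 − 0)/2 = 24/2 = 12.
(Structurally: 2 ring(s) + 10 π bond(s) = 12.)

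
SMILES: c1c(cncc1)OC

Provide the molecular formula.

C6H7NO

Heavy atoms from the SMILES: 6 C, 1 N, 1 O.
Implicit hydrogens by atom environment:
  4 × C (aromatic): 1 H each → 4
  1 × C: 3 H
  1 × C (aromatic): no H
  1 × N (aromatic): no H
  1 × O: no H
  Total hydrogens = 7.
Molecular formula: C6H7NO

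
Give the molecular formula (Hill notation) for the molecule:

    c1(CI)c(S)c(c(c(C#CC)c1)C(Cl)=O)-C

C12H10ClIOS

Heavy atoms from the SMILES: 12 C, 1 Cl, 1 I, 1 O, 1 S.
Implicit hydrogens by atom environment:
  5 × C (aromatic): no H
  3 × C: no H
  2 × C: 3 H each → 6
  1 × C: 2 H
  1 × C (aromatic): 1 H
  1 × Cl: no H
  1 × I: no H
  1 × O: no H
  1 × S: 1 H
  Total hydrogens = 10.
Molecular formula: C12H10ClIOS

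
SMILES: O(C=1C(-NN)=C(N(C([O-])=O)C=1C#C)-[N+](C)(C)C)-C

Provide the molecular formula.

C11H16N4O3

Heavy atoms from the SMILES: 11 C, 4 N, 3 O.
Implicit hydrogens by atom environment:
  4 × C: 3 H each → 12
  4 × C (aromatic): no H
  2 × C: no H
  2 × O: no H
  1 × C: 1 H
  1 × N: 2 H
  1 × N: 1 H
  1 × N (aromatic): no H
  1 × N (charge +1): no H
  1 × O (charge -1): no H
  Total hydrogens = 16.
Molecular formula: C11H16N4O3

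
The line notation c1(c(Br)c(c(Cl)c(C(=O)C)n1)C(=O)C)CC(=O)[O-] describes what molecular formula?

C11H8BrClNO4-

Heavy atoms from the SMILES: 1 Br, 11 C, 1 Cl, 1 N, 4 O.
Implicit hydrogens by atom environment:
  5 × C (aromatic): no H
  3 × C: no H
  3 × O: no H
  2 × C: 3 H each → 6
  1 × Br: no H
  1 × C: 2 H
  1 × Cl: no H
  1 × N (aromatic): no H
  1 × O (charge -1): no H
  Total hydrogens = 8.
Net charge -1.
Molecular formula: C11H8BrClNO4-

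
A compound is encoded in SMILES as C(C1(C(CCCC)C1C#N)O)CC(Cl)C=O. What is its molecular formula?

Heavy atoms from the SMILES: 12 C, 1 Cl, 1 N, 2 O.
Implicit hydrogens by atom environment:
  5 × C: 2 H each → 10
  4 × C: 1 H each → 4
  2 × C: no H
  1 × C: 3 H
  1 × Cl: no H
  1 × N: no H
  1 × O: 1 H
  1 × O: no H
  Total hydrogens = 18.
Molecular formula: C12H18ClNO2

C12H18ClNO2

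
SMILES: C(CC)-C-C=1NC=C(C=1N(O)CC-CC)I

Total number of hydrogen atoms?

Hydrogens are implicit in SMILES; fill each atom to its normal valence:
  6 × C: 2 H each → 12
  3 × C (aromatic): no H
  2 × C: 3 H each → 6
  1 × C (aromatic): 1 H
  1 × I: no H
  1 × N (aromatic): 1 H
  1 × N: no H
  1 × O: 1 H
  Total hydrogens = 21.

21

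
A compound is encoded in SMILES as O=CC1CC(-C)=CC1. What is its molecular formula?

Heavy atoms from the SMILES: 7 C, 1 O.
Implicit hydrogens by atom environment:
  3 × C: 1 H each → 3
  2 × C: 2 H each → 4
  1 × C: 3 H
  1 × C: no H
  1 × O: no H
  Total hydrogens = 10.
Molecular formula: C7H10O

C7H10O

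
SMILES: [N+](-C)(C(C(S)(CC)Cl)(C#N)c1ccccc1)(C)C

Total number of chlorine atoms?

1

The symbol for chlorine appears 1 time in the SMILES.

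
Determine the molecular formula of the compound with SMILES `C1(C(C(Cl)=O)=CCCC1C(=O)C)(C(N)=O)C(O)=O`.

Heavy atoms from the SMILES: 11 C, 1 Cl, 1 N, 5 O.
Implicit hydrogens by atom environment:
  6 × C: no H
  4 × O: no H
  2 × C: 2 H each → 4
  2 × C: 1 H each → 2
  1 × C: 3 H
  1 × Cl: no H
  1 × N: 2 H
  1 × O: 1 H
  Total hydrogens = 12.
Molecular formula: C11H12ClNO5

C11H12ClNO5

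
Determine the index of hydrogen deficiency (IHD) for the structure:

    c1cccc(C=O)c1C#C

Molecular formula from the SMILES: C9H6O.
DoU = (2C + 2 + N − H − X)/2 = (2·9 + 2 + 0 − 6 − 0)/2 = 14/2 = 7.
(Structurally: 1 ring(s) + 6 π bond(s) = 7.)

7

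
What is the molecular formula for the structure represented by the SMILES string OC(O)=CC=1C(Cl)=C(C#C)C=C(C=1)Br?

Heavy atoms from the SMILES: 1 Br, 10 C, 1 Cl, 2 O.
Implicit hydrogens by atom environment:
  4 × C (aromatic): no H
  2 × C (aromatic): 1 H each → 2
  2 × C: 1 H each → 2
  2 × C: no H
  2 × O: 1 H each → 2
  1 × Br: no H
  1 × Cl: no H
  Total hydrogens = 6.
Molecular formula: C10H6BrClO2

C10H6BrClO2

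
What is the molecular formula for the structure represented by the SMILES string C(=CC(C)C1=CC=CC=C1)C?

C11H14

Heavy atoms from the SMILES: 11 C.
Implicit hydrogens by atom environment:
  5 × C (aromatic): 1 H each → 5
  3 × C: 1 H each → 3
  2 × C: 3 H each → 6
  1 × C (aromatic): no H
  Total hydrogens = 14.
Molecular formula: C11H14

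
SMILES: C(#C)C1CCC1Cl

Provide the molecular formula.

C6H7Cl

Heavy atoms from the SMILES: 6 C, 1 Cl.
Implicit hydrogens by atom environment:
  3 × C: 1 H each → 3
  2 × C: 2 H each → 4
  1 × C: no H
  1 × Cl: no H
  Total hydrogens = 7.
Molecular formula: C6H7Cl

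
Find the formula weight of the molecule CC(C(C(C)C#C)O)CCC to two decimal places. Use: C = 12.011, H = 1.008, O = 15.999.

Molecular formula: C10H18O.
M = 10×12.011 + 18×1.008 + 1×15.999 = 154.25 g/mol.

154.25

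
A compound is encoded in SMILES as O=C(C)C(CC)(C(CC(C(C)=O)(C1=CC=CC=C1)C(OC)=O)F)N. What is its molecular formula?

C18H24FNO4

Heavy atoms from the SMILES: 18 C, 1 F, 1 N, 4 O.
Implicit hydrogens by atom environment:
  5 × C (aromatic): 1 H each → 5
  5 × C: no H
  4 × C: 3 H each → 12
  4 × O: no H
  2 × C: 2 H each → 4
  1 × C: 1 H
  1 × C (aromatic): no H
  1 × F: no H
  1 × N: 2 H
  Total hydrogens = 24.
Molecular formula: C18H24FNO4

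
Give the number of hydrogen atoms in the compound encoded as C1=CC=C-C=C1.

Hydrogens are implicit in SMILES; fill each atom to its normal valence:
  6 × C (aromatic): 1 H each → 6
  Total hydrogens = 6.

6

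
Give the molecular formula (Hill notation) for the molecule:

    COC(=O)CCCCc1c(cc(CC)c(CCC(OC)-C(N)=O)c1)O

C19H29NO5

Heavy atoms from the SMILES: 19 C, 1 N, 5 O.
Implicit hydrogens by atom environment:
  7 × C: 2 H each → 14
  4 × C (aromatic): no H
  4 × O: no H
  3 × C: 3 H each → 9
  2 × C (aromatic): 1 H each → 2
  2 × C: no H
  1 × C: 1 H
  1 × N: 2 H
  1 × O: 1 H
  Total hydrogens = 29.
Molecular formula: C19H29NO5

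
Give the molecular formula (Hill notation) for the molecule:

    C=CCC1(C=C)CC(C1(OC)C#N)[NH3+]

C11H17N2O+

Heavy atoms from the SMILES: 11 C, 2 N, 1 O.
Implicit hydrogens by atom environment:
  4 × C: 2 H each → 8
  3 × C: 1 H each → 3
  3 × C: no H
  1 × C: 3 H
  1 × N (charge +1): 3 H
  1 × N: no H
  1 × O: no H
  Total hydrogens = 17.
Net charge +1.
Molecular formula: C11H17N2O+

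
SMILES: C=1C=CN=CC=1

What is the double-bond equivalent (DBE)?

Molecular formula from the SMILES: C5H5N.
DoU = (2C + 2 + N − H − X)/2 = (2·5 + 2 + 1 − 5 − 0)/2 = 8/2 = 4.
(Structurally: 1 ring(s) + 3 π bond(s) = 4.)

4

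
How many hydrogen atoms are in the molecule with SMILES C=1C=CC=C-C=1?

Hydrogens are implicit in SMILES; fill each atom to its normal valence:
  6 × C (aromatic): 1 H each → 6
  Total hydrogens = 6.

6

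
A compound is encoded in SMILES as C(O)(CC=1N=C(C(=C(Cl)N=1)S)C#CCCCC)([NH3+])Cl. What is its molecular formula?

C12H16Cl2N3OS+

Heavy atoms from the SMILES: 12 C, 2 Cl, 3 N, 1 O, 1 S.
Implicit hydrogens by atom environment:
  4 × C: 2 H each → 8
  4 × C (aromatic): no H
  3 × C: no H
  2 × Cl: no H
  2 × N (aromatic): no H
  1 × C: 3 H
  1 × N (charge +1): 3 H
  1 × O: 1 H
  1 × S: 1 H
  Total hydrogens = 16.
Net charge +1.
Molecular formula: C12H16Cl2N3OS+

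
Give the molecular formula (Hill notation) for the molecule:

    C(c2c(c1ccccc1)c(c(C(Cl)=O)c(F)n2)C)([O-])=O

C14H8ClFNO3-

Heavy atoms from the SMILES: 14 C, 1 Cl, 1 F, 1 N, 3 O.
Implicit hydrogens by atom environment:
  6 × C (aromatic): no H
  5 × C (aromatic): 1 H each → 5
  2 × C: no H
  2 × O: no H
  1 × C: 3 H
  1 × Cl: no H
  1 × F: no H
  1 × N (aromatic): no H
  1 × O (charge -1): no H
  Total hydrogens = 8.
Net charge -1.
Molecular formula: C14H8ClFNO3-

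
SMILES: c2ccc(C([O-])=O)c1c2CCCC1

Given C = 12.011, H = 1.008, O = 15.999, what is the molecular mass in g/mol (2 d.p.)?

Molecular formula: C11H11O2-.
M = 11×12.011 + 11×1.008 + 2×15.999 = 175.21 g/mol.

175.21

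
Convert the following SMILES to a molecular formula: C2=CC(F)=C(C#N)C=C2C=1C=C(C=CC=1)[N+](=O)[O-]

C13H7FN2O2

Heavy atoms from the SMILES: 13 C, 1 F, 2 N, 2 O.
Implicit hydrogens by atom environment:
  7 × C (aromatic): 1 H each → 7
  5 × C (aromatic): no H
  1 × C: no H
  1 × F: no H
  1 × N (charge +1): no H
  1 × N: no H
  1 × O: no H
  1 × O (charge -1): no H
  Total hydrogens = 7.
Molecular formula: C13H7FN2O2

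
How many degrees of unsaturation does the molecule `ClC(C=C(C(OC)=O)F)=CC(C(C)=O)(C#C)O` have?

6

Molecular formula from the SMILES: C11H10ClFO4.
DoU = (2C + 2 + N − H − X)/2 = (2·11 + 2 + 0 − 10 − 2)/2 = 12/2 = 6.
(Structurally: 0 ring(s) + 6 π bond(s) = 6.)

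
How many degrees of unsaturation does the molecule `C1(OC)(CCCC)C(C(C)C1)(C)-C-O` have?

Molecular formula from the SMILES: C12H24O2.
DoU = (2C + 2 + N − H − X)/2 = (2·12 + 2 + 0 − 24 − 0)/2 = 2/2 = 1.
(Structurally: 1 ring(s) + 0 π bond(s) = 1.)

1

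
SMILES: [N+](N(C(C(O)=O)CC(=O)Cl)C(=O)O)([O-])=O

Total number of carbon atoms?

5

The symbol for carbon appears 5 times in the SMILES. (Cl is a single chlorine, not C + l.)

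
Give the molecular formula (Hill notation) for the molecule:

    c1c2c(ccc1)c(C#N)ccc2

C11H7N

Heavy atoms from the SMILES: 11 C, 1 N.
Implicit hydrogens by atom environment:
  7 × C (aromatic): 1 H each → 7
  3 × C (aromatic): no H
  1 × C: no H
  1 × N: no H
  Total hydrogens = 7.
Molecular formula: C11H7N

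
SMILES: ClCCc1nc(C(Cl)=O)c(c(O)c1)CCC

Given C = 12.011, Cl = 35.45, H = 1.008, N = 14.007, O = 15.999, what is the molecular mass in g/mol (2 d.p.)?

262.13

Molecular formula: C11H13Cl2NO2.
M = 11×12.011 + 2×35.45 + 13×1.008 + 1×14.007 + 2×15.999 = 262.13 g/mol.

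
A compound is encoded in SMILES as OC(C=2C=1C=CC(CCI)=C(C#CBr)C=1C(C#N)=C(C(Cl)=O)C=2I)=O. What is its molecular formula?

C17H7BrClI2NO3

Heavy atoms from the SMILES: 1 Br, 17 C, 1 Cl, 2 I, 1 N, 3 O.
Implicit hydrogens by atom environment:
  8 × C (aromatic): no H
  5 × C: no H
  2 × C: 2 H each → 4
  2 × C (aromatic): 1 H each → 2
  2 × I: no H
  2 × O: no H
  1 × Br: no H
  1 × Cl: no H
  1 × N: no H
  1 × O: 1 H
  Total hydrogens = 7.
Molecular formula: C17H7BrClI2NO3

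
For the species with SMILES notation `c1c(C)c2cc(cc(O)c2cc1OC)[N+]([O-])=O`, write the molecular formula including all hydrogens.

Heavy atoms from the SMILES: 12 C, 1 N, 4 O.
Implicit hydrogens by atom environment:
  6 × C (aromatic): no H
  4 × C (aromatic): 1 H each → 4
  2 × C: 3 H each → 6
  2 × O: no H
  1 × N (charge +1): no H
  1 × O: 1 H
  1 × O (charge -1): no H
  Total hydrogens = 11.
Molecular formula: C12H11NO4

C12H11NO4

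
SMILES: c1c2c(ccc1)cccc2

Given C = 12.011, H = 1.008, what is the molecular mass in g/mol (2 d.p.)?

128.17

Molecular formula: C10H8.
M = 10×12.011 + 8×1.008 = 128.17 g/mol.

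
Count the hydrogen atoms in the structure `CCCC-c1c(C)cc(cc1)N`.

17

Hydrogens are implicit in SMILES; fill each atom to its normal valence:
  3 × C: 2 H each → 6
  3 × C (aromatic): 1 H each → 3
  3 × C (aromatic): no H
  2 × C: 3 H each → 6
  1 × N: 2 H
  Total hydrogens = 17.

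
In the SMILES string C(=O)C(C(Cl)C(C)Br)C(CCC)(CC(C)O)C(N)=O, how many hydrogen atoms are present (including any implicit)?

23

Hydrogens are implicit in SMILES; fill each atom to its normal valence:
  5 × C: 1 H each → 5
  3 × C: 3 H each → 9
  3 × C: 2 H each → 6
  2 × C: no H
  2 × O: no H
  1 × Br: no H
  1 × Cl: no H
  1 × N: 2 H
  1 × O: 1 H
  Total hydrogens = 23.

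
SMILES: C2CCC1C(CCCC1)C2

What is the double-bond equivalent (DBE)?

Molecular formula from the SMILES: C10H18.
DoU = (2C + 2 + N − H − X)/2 = (2·10 + 2 + 0 − 18 − 0)/2 = 4/2 = 2.
(Structurally: 2 ring(s) + 0 π bond(s) = 2.)

2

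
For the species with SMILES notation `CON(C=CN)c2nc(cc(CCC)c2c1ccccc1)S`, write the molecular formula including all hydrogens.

C17H21N3OS

Heavy atoms from the SMILES: 17 C, 3 N, 1 O, 1 S.
Implicit hydrogens by atom environment:
  6 × C (aromatic): 1 H each → 6
  5 × C (aromatic): no H
  2 × C: 3 H each → 6
  2 × C: 2 H each → 4
  2 × C: 1 H each → 2
  1 × N: 2 H
  1 × N (aromatic): no H
  1 × N: no H
  1 × O: no H
  1 × S: 1 H
  Total hydrogens = 21.
Molecular formula: C17H21N3OS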